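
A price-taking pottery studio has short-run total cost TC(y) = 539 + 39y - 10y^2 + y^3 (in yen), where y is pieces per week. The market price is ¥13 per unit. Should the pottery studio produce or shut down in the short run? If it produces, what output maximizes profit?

Shut down

Strip out fixed cost: VC = 39y - 10y^2 + y^3. Then AVC = 39 - 10y + y^2 and MC = 39 - 20y + 3y^2.
The AVC parabola has its vertex at y = 10/2 = 5, where AVC = 39 - 10·5 + 5^2 = ¥14.
Since P = ¥13 < min AVC = ¥14, price fails to cover variable cost at any output.
Shutting down limits the loss to fixed cost, ¥539.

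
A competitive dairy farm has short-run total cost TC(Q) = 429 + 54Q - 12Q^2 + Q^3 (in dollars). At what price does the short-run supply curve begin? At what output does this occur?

$18 per unit, at Q = 6

The firm shuts down when price falls below the minimum of average variable cost. AVC = VC/Q = 54 - 12Q + Q^2.
At the minimum of AVC, MC = AVC. MC = 54 - 24Q + 3Q^2; setting MC = AVC gives 2Q^2 - 12Q = 0, so Q = 6. min AVC = 18.
For P < $18 the firm produces nothing.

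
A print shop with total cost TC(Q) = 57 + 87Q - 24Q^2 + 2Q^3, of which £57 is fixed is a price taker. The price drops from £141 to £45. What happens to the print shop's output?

Output falls from 9 to 7

AVC = 87 - 24Q + 2Q^2, minimized at Q = 6 where min AVC = £15. MC = 87 - 48Q + 6Q^2.
With P = £141 above the shutdown price, P = MC gives Q = 9.
At P = £45 ≥ min AVC, set P = MC: Q = 7. The firm stays open but cuts output.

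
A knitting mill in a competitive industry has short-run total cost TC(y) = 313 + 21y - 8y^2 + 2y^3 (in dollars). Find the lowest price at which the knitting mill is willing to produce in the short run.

Short-run supply begins at min AVC. From VC = 21y - 8y^2 + 2y^3, AVC = 21 - 8y + 2y^2.
At the minimum of AVC, MC = AVC. MC = 21 - 16y + 6y^2; setting MC = AVC gives 4y^2 - 8y = 0, so y = 2. min AVC = 13.
The firm shuts down for any P below $13.

$13 per unit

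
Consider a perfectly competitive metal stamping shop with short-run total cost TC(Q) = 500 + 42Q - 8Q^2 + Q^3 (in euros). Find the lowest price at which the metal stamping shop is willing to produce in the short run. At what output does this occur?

€26 per unit, at Q = 4

The shutdown price is the minimum of AVC. VC = 42Q - 8Q^2 + Q^3, so AVC = 42 - 8Q + Q^2.
At the minimum of AVC, MC = AVC. MC = 42 - 16Q + 3Q^2; setting MC = AVC gives 2Q^2 - 8Q = 0, so Q = 4. min AVC = 26.
For P < €26 the firm produces nothing.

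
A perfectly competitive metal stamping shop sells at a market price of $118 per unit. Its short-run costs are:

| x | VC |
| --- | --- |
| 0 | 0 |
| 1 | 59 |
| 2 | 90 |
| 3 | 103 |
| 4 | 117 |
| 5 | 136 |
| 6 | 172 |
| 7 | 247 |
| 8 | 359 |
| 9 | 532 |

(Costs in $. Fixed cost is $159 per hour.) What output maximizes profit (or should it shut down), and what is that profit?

x = 8; profit = $426

Tabulate TR − TC: x=0: -159; x=1: -100; x=2: -13; x=3: 92; x=4: 196; x=5: 295; x=6: 377; x=7: 420; x=8: 426; x=9: 371.
Profit is maximized at x = 8. AVC there is 359/8 = $44.88 ≤ P, so producing beats shutting down (which would give -$159).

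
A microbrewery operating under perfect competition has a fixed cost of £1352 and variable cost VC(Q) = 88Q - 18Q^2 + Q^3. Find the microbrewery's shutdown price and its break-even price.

Shutdown price = min AVC. AVC = 88 - 18Q + Q^2, with vertex at Q = 9 and minimum £7.
ATC = 1352/Q + 88 - 18Q + Q^2. Setting dATC/dQ = −1352/Q^2 − 18 + 2Q = 0 gives Q = 13 (since 2·13^3 − 18·13^2 = 1352).
min ATC = 1352/13 + 88 − 18·13 + 13^2 = £127. That is the break-even price.
For £7 ≤ P < £127 the firm produces at a loss; below £7 it shuts down.

Shutdown price = £7; break-even price = £127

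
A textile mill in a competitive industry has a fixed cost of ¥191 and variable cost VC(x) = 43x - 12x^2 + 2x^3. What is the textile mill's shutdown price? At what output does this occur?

¥25 per unit, at x = 3

The shutdown price is the minimum of AVC. VC = 43x - 12x^2 + 2x^3, so AVC = 43 - 12x + 2x^2.
At the minimum of AVC, MC = AVC. MC = 43 - 24x + 6x^2; setting MC = AVC gives 4x^2 - 12x = 0, so x = 3. min AVC = 25.
For P < ¥25 the firm produces nothing.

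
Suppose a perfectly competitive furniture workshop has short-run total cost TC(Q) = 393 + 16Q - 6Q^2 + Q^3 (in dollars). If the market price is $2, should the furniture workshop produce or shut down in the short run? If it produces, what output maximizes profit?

Shut down

Strip out fixed cost: VC = 16Q - 6Q^2 + Q^3. Then AVC = 16 - 6Q + Q^2 and MC = 16 - 12Q + 3Q^2.
AVC is minimized where dAVC/dQ = -6 + 2Q = 0, at Q = 3; min AVC = 16 - 6·3 + 3^2 = $7.
P = $2 lies below min AVC = $7; no output level covers variable cost.
Best response: produce nothing and absorb the $393 fixed cost.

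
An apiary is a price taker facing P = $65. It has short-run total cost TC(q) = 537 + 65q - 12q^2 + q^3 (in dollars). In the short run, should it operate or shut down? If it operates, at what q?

From TC, MC = TC'(q) = 65 - 24q + 3q^2 and AVC = VC/q = 65 - 12q + q^2.
AVC hits its minimum where MC = AVC, at q = 6, giving min AVC = 65 - 12·6 + 6^2 = $29.
Since P = $65 ≥ min AVC = $29, price covers variable cost and the firm should produce.
Set P = MC: 65 = 65 - 24q + 3q^2 → -24q + 3q^2 = 0. The roots are q = 0 and q = 8; the profit-maximizing output is on the rising part of MC, so q* = 8.
Check: AVC at q = 8 is $33 ≤ P, so revenue covers variable cost.
Profit = P·q − TC = 65·8 − 801 = -$281, a loss, but smaller than the $537 fixed cost the firm would lose by shutting down.

Produce at q = 8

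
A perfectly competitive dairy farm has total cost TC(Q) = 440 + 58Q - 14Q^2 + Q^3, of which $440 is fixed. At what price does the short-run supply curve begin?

$9 per unit

The shutdown price is the minimum of AVC. VC = 58Q - 14Q^2 + Q^3, so AVC = 58 - 14Q + Q^2.
At the minimum of AVC, MC = AVC. MC = 58 - 28Q + 3Q^2; setting MC = AVC gives 2Q^2 - 14Q = 0, so Q = 7. min AVC = 9.
The firm shuts down for any P below $9.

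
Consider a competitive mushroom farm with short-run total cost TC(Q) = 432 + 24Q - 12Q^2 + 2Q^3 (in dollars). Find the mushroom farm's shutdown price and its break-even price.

AVC = 24 - 12Q + 2Q^2; minimized at Q = 3, giving min AVC = $6. That is the shutdown price.
ATC = 432/Q + 24 - 12Q + 2Q^2. Setting dATC/dQ = −432/Q^2 − 12 + 4Q = 0 gives Q = 6 (since 4·6^3 − 12·6^2 = 432).
min ATC = 432/6 + 24 − 12·6 + 2·6^2 = $96. That is the break-even price.
For $6 ≤ P < $96 the firm produces at a loss; below $6 it shuts down.

Shutdown price = $6; break-even price = $96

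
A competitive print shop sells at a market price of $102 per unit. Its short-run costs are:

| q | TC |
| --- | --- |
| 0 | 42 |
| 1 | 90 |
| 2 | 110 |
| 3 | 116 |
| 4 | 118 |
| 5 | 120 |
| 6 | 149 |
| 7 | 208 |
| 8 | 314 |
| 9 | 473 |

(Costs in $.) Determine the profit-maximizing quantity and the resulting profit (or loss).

q = 7; profit = $506

Tabulate TR − TC: q=0: -42; q=1: 12; q=2: 94; q=3: 190; q=4: 290; q=5: 390; q=6: 463; q=7: 506; q=8: 502; q=9: 445.
Profit is maximized at q = 7. AVC there is 166/7 = $23.71 ≤ P, so producing beats shutting down (which would give -$42).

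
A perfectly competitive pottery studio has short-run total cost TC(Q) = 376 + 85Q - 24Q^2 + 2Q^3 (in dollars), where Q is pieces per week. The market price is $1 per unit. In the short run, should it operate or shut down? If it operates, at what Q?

Shut down

From TC, MC = TC'(Q) = 85 - 48Q + 6Q^2 and AVC = VC/Q = 85 - 24Q + 2Q^2.
AVC is minimized where dAVC/dQ = -24 + 4Q = 0, at Q = 6; min AVC = 85 - 24·6 + 2·6^2 = $13.
P = $1 lies below min AVC = $13; no output level covers variable cost.
Shutting down limits the loss to fixed cost, $376.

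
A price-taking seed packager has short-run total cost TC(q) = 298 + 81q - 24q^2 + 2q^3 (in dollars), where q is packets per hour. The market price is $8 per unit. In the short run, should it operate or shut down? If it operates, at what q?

Shut down

Variable cost is VC = 81q - 24q^2 + 2q^3, so AVC = VC/q = 81 - 24q + 2q^2 and MC = dTC/dq = 81 - 48q + 6q^2.
AVC hits its minimum where MC = AVC, at q = 6, giving min AVC = 81 - 24·6 + 2·6^2 = $9.
P = $8 lies below min AVC = $9; no output level covers variable cost.
Shutting down limits the loss to fixed cost, $298.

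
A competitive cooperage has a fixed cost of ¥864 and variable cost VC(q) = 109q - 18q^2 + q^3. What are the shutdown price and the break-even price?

Shutdown price = ¥28; break-even price = ¥109

Shutdown price = min AVC. AVC = 109 - 18q + q^2, with vertex at q = 9 and minimum ¥28.
ATC = 864/q + 109 - 18q + q^2. Setting dATC/dq = −864/q^2 − 18 + 2q = 0 gives q = 12 (since 2·12^3 − 18·12^2 = 864).
min ATC = 864/12 + 109 − 18·12 + 12^2 = ¥109. That is the break-even price.
For ¥28 ≤ P < ¥109 the firm produces at a loss; below ¥28 it shuts down.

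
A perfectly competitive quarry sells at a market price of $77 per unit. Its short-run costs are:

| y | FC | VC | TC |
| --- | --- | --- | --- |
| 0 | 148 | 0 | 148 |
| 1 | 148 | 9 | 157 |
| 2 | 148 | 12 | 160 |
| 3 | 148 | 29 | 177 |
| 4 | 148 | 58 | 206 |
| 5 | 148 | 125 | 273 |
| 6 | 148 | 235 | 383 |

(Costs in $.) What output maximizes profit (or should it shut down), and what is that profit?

y = 5; profit = $112

Compute π = P·y − TC at each output: y=0: -148; y=1: -80; y=2: -6; y=3: 54; y=4: 102; y=5: 112; y=6: 79.
Profit is maximized at y = 5. AVC there is 125/5 = $25 ≤ P, so producing beats shutting down (which would give -$148).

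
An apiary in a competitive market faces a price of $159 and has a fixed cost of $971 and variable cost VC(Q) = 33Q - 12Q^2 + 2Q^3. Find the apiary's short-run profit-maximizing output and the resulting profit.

Profit = -$187 at Q = 7

AVC = 33 - 12Q + 2Q^2 has its minimum $15 at Q = 3; price $159 clears that bar, so the firm operates.
MC = 33 - 24Q + 6Q^2. Setting P = MC and taking the root on the rising branch gives Q* = 7.
TR = 159·7 = 1113. TC = 971 + 329 = 1300. Profit = 1113 − 1300 = -$187.
By producing, the firm covers all variable cost plus $784 of fixed cost; shutting down would lose the full $971.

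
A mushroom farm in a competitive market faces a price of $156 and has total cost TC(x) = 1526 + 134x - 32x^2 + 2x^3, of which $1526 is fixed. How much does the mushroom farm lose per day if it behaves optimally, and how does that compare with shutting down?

Profit = -$74 at x = 11

AVC = 134 - 32x + 2x^2; min AVC = $6 at x = 8. Since P = $156 ≥ min AVC, the firm produces.
MC = 134 - 64x + 6x^2. Setting P = MC and taking the root on the rising branch gives x* = 11.
TR = 156·11 = 1716. TC = 1526 + 264 = 1790. Profit = 1716 − 1790 = -$74.
By producing, the firm covers all variable cost plus $1452 of fixed cost; shutting down would lose the full $1526.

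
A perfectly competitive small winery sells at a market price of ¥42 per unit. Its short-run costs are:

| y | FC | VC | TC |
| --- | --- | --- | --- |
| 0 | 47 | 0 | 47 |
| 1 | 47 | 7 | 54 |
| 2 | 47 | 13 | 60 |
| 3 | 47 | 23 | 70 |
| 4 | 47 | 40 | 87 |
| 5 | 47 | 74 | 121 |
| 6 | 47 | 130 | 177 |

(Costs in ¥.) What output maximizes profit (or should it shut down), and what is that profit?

y = 5; profit = ¥89

Tabulate TR − TC: y=0: -47; y=1: -12; y=2: 24; y=3: 56; y=4: 81; y=5: 89; y=6: 75.
Profit is maximized at y = 5. AVC there is 74/5 = ¥14.80 ≤ P, so producing beats shutting down (which would give -¥47).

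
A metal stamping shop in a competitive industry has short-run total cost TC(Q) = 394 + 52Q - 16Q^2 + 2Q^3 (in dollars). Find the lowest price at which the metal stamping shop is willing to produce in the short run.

$20 per unit

Short-run supply begins at min AVC. From VC = 52Q - 16Q^2 + 2Q^3, AVC = 52 - 16Q + 2Q^2.
dAVC/dQ = -16 + 4Q = 0 gives Q = 4. min AVC = 52 - 16·4 + 2·4^2 = 20.
So the shutdown price is $20.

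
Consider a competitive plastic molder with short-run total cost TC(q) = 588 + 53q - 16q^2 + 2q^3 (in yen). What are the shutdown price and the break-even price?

Shutdown price = min AVC. AVC = 53 - 16q + 2q^2, with vertex at q = 4 and minimum ¥21.
ATC = 588/q + 53 - 16q + 2q^2. Setting dATC/dq = −588/q^2 − 16 + 4q = 0 gives q = 7 (since 4·7^3 − 16·7^2 = 588).
min ATC = 588/7 + 53 − 16·7 + 2·7^2 = ¥123. That is the break-even price.
Between these two prices the firm operates at a loss; above ¥123 it earns a profit.

Shutdown price = ¥21; break-even price = ¥123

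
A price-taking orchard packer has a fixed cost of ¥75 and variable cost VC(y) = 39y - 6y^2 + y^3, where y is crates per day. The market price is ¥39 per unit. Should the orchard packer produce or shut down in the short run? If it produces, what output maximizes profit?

Produce at y = 4

Strip out fixed cost: VC = 39y - 6y^2 + y^3. Then AVC = 39 - 6y + y^2 and MC = 39 - 12y + 3y^2.
The AVC parabola has its vertex at y = 6/2 = 3, where AVC = 39 - 6·3 + 3^2 = ¥30.
P = ¥39 exceeds min AVC = ¥30, so the firm stays open.
P = MC gives -12y + 3y^2 = 0, with roots 0 and 4. Take the larger (rising MC): y* = 4.
Check: AVC at y = 4 is ¥31 ≤ P, so revenue covers variable cost.
Profit = P·y − TC = 39·4 − 199 = -¥43, a loss, but smaller than the ¥75 fixed cost the firm would lose by shutting down.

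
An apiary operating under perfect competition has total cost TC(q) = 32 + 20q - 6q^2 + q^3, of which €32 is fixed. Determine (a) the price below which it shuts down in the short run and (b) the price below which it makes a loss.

Shutdown price = €11; break-even price = €20

AVC = 20 - 6q + q^2; minimized at q = 3, giving min AVC = €11. That is the shutdown price.
ATC = 32/q + 20 - 6q + q^2. Setting dATC/dq = −32/q^2 − 6 + 2q = 0 gives q = 4 (since 2·4^3 − 6·4^2 = 32).
min ATC = 32/4 + 20 − 6·4 + 4^2 = €20. That is the break-even price.
Between these two prices the firm operates at a loss; above €20 it earns a profit.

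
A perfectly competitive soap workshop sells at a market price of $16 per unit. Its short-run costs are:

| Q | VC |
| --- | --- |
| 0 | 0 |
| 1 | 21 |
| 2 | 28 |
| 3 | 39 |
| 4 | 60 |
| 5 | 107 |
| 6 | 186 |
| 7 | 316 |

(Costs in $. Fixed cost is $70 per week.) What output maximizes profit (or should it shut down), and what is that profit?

Q = 3; profit = -$61

Profit at each row (π = 16Q − TC): Q=0: -70; Q=1: -75; Q=2: -66; Q=3: -61; Q=4: -66; Q=5: -97; Q=6: -160; Q=7: -274.
Profit is maximized at Q = 3. AVC there is 39/3 = $13 ≤ P, so producing beats shutting down (which would give -$70).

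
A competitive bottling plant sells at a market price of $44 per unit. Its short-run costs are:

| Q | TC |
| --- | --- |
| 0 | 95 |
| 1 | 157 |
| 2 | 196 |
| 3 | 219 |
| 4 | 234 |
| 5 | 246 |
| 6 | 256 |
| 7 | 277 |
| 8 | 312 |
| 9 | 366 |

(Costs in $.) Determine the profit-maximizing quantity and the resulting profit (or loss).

Q = 8; profit = $40

Compute π = P·Q − TC at each output: Q=0: -95; Q=1: -113; Q=2: -108; Q=3: -87; Q=4: -58; Q=5: -26; Q=6: 8; Q=7: 31; Q=8: 40; Q=9: 30.
Profit is maximized at Q = 8. AVC there is 217/8 = $27.12 ≤ P, so producing beats shutting down (which would give -$95).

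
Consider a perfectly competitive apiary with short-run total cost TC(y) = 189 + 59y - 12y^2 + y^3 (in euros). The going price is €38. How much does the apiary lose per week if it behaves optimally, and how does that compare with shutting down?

Profit = -€91 at y = 7

AVC = 59 - 12y + y^2; min AVC = €23 at y = 6. Since P = €38 ≥ min AVC, the firm produces.
MC = 59 - 24y + 3y^2. Setting P = MC and taking the root on the rising branch gives y* = 7.
TR = 38·7 = 266. TC = 189 + 168 = 357. Profit = 266 − 357 = -€91.
Shutting down would mean losing the fixed cost of €189, so operating at a loss of €91 is better by €98.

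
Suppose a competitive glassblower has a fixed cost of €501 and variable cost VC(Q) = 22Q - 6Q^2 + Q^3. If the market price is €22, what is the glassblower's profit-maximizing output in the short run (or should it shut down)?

Produce at Q = 4

Strip out fixed cost: VC = 22Q - 6Q^2 + Q^3. Then AVC = 22 - 6Q + Q^2 and MC = 22 - 12Q + 3Q^2.
AVC hits its minimum where MC = AVC, at Q = 3, giving min AVC = 22 - 6·3 + 3^2 = €13.
P = €22 exceeds min AVC = €13, so the firm stays open.
P = MC gives -12Q + 3Q^2 = 0, with roots 0 and 4. Take the larger (rising MC): Q* = 4.
Check: AVC at Q = 4 is €14 ≤ P, so revenue covers variable cost.
Profit = P·Q − TC = 22·4 − 557 = -€469, a loss, but smaller than the €501 fixed cost the firm would lose by shutting down.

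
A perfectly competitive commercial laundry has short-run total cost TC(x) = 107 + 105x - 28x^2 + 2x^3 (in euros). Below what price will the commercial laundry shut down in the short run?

€7 per unit

Short-run supply begins at min AVC. From VC = 105x - 28x^2 + 2x^3, AVC = 105 - 28x + 2x^2.
At the minimum of AVC, MC = AVC. MC = 105 - 56x + 6x^2; setting MC = AVC gives 4x^2 - 28x = 0, so x = 7. min AVC = 7.
For P < €7 the firm produces nothing.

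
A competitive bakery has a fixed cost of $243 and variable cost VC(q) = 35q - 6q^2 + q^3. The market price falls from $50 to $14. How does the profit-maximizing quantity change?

MC = 35 - 12q + 3q^2; the shutdown threshold is min AVC = $26 (at q = 3).
With P = $50 above the shutdown price, P = MC gives q = 5.
At P = $14 < min AVC = $26, price no longer covers variable cost at any output, so the firm shuts down: q = 0.

Output falls from 5 to 0 (the firm shuts down)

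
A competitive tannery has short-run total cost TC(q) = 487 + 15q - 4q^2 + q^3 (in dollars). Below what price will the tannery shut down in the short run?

The shutdown price is the minimum of AVC. VC = 15q - 4q^2 + q^3, so AVC = 15 - 4q + q^2.
At the minimum of AVC, MC = AVC. MC = 15 - 8q + 3q^2; setting MC = AVC gives 2q^2 - 4q = 0, so q = 2. min AVC = 11.
The firm shuts down for any P below $11.

$11 per unit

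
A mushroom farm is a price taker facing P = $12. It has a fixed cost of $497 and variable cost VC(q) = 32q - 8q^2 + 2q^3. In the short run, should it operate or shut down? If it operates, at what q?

Shut down

Strip out fixed cost: VC = 32q - 8q^2 + 2q^3. Then AVC = 32 - 8q + 2q^2 and MC = 32 - 16q + 6q^2.
The AVC parabola has its vertex at q = 8/4 = 2, where AVC = 32 - 8·2 + 2·2^2 = $24.
With P < min AVC ($12 < $24), every unit sold adds to the loss.
Shutting down limits the loss to fixed cost, $497.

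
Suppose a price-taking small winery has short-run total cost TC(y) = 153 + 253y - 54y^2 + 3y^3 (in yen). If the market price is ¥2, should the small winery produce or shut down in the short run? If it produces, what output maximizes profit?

Shut down

Variable cost is VC = 253y - 54y^2 + 3y^3, so AVC = VC/y = 253 - 54y + 3y^2 and MC = dTC/dy = 253 - 108y + 9y^2.
AVC is minimized where dAVC/dy = -54 + 6y = 0, at y = 9; min AVC = 253 - 54·9 + 3·9^2 = ¥10.
Since P = ¥2 < min AVC = ¥10, price fails to cover variable cost at any output.
Shutting down limits the loss to fixed cost, ¥153.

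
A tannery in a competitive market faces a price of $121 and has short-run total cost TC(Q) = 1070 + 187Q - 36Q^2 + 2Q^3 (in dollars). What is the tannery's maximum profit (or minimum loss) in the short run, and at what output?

Profit = -$102 at Q = 11

AVC = 187 - 36Q + 2Q^2 has its minimum $25 at Q = 9; price $121 clears that bar, so the firm operates.
MC = 187 - 72Q + 6Q^2. Setting P = MC and taking the root on the rising branch gives Q* = 11.
TR = 121·11 = 1331. TC = 1070 + 363 = 1433. Profit = 1331 − 1433 = -$102.
By producing, the firm covers all variable cost plus $968 of fixed cost; shutting down would lose the full $1070.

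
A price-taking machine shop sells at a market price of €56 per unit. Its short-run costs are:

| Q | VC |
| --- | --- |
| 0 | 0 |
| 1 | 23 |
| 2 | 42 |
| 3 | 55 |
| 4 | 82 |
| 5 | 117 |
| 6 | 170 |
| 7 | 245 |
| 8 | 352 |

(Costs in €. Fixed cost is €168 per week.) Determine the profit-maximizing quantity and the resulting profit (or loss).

Q = 6; profit = -€2

Profit at each row (π = 56Q − TC): Q=0: -168; Q=1: -135; Q=2: -98; Q=3: -55; Q=4: -26; Q=5: -5; Q=6: -2; Q=7: -21; Q=8: -72.
Profit is maximized at Q = 6. AVC there is 170/6 = €28.33 ≤ P, so producing beats shutting down (which would give -€168).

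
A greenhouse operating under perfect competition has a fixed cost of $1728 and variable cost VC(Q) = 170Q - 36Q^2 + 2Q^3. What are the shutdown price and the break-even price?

AVC = 170 - 36Q + 2Q^2; minimized at Q = 9, giving min AVC = $8. That is the shutdown price.
ATC = 1728/Q + 170 - 36Q + 2Q^2. Setting dATC/dQ = −1728/Q^2 − 36 + 4Q = 0 gives Q = 12 (since 4·12^3 − 36·12^2 = 1728).
min ATC = 1728/12 + 170 − 36·12 + 2·12^2 = $170. That is the break-even price.
Between these two prices the firm operates at a loss; above $170 it earns a profit.

Shutdown price = $8; break-even price = $170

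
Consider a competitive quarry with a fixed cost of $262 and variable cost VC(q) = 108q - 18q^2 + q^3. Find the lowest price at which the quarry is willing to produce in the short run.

The firm shuts down when price falls below the minimum of average variable cost. AVC = VC/q = 108 - 18q + q^2.
At the minimum of AVC, MC = AVC. MC = 108 - 36q + 3q^2; setting MC = AVC gives 2q^2 - 18q = 0, so q = 9. min AVC = 27.
The firm shuts down for any P below $27.

$27 per unit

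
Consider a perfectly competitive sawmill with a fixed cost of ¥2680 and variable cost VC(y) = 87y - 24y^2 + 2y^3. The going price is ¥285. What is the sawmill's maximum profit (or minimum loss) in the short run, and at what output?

AVC = 87 - 24y + 2y^2; min AVC = ¥15 at y = 6. Since P = ¥285 ≥ min AVC, the firm produces.
MC = 87 - 48y + 6y^2. Setting P = MC and taking the root on the rising branch gives y* = 11.
TR = 285·11 = 3135. TC = 2680 + 715 = 3395. Profit = 3135 − 3395 = -¥260.
By producing, the firm covers all variable cost plus ¥2420 of fixed cost; shutting down would lose the full ¥2680.

Profit = -¥260 at y = 11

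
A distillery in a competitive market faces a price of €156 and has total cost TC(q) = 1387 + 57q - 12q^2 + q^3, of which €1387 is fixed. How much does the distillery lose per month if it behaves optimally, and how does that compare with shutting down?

Profit = -€177 at q = 11

AVC = 57 - 12q + q^2; min AVC = €21 at q = 6. Since P = €156 ≥ min AVC, the firm produces.
MC = 57 - 24q + 3q^2. Setting P = MC and taking the root on the rising branch gives q* = 11.
TR = 156·11 = 1716. TC = 1387 + 506 = 1893. Profit = 1716 − 1893 = -€177.
By producing, the firm covers all variable cost plus €1210 of fixed cost; shutting down would lose the full €1387.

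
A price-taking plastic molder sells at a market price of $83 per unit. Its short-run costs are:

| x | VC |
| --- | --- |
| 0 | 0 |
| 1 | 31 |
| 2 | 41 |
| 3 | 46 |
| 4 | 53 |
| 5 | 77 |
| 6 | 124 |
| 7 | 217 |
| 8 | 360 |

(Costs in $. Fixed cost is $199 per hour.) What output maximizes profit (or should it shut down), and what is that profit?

x = 6; profit = $175

Tabulate TR − TC: x=0: -199; x=1: -147; x=2: -74; x=3: 4; x=4: 80; x=5: 139; x=6: 175; x=7: 165; x=8: 105.
Profit is maximized at x = 6. AVC there is 124/6 = $20.67 ≤ P, so producing beats shutting down (which would give -$199).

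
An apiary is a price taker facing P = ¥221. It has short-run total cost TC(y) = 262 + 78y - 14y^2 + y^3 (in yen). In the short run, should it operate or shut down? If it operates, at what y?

Produce at y = 13

Strip out fixed cost: VC = 78y - 14y^2 + y^3. Then AVC = 78 - 14y + y^2 and MC = 78 - 28y + 3y^2.
AVC is minimized where dAVC/dy = -14 + 2y = 0, at y = 7; min AVC = 78 - 14·7 + 7^2 = ¥29.
P = ¥221 exceeds min AVC = ¥29, so the firm stays open.
Set P = MC: 221 = 78 - 28y + 3y^2 → -143 - 28y + 3y^2 = 0. The roots are y = -11/3 and y = 13; the profit-maximizing output is on the rising part of MC, so y* = 13.
Check: AVC at y = 13 is ¥65 ≤ P, so revenue covers variable cost.
Profit = P·y − TC = 221·13 − 1107 = ¥1766.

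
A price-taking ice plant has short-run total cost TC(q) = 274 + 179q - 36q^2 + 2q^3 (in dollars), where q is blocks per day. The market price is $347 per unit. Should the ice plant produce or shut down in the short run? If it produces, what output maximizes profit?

Produce at q = 14

Strip out fixed cost: VC = 179q - 36q^2 + 2q^3. Then AVC = 179 - 36q + 2q^2 and MC = 179 - 72q + 6q^2.
AVC hits its minimum where MC = AVC, at q = 9, giving min AVC = 179 - 36·9 + 2·9^2 = $17.
P = $347 exceeds min AVC = $17, so the firm stays open.
Solving P = MC: -168 - 72q + 6q^2 = 0 ⇒ q = -2 or 14. On the upward-sloping branch, q* = 14.
Check: AVC at q = 14 is $67 ≤ P, so revenue covers variable cost.
Profit = P·q − TC = 347·14 − 1212 = $3646.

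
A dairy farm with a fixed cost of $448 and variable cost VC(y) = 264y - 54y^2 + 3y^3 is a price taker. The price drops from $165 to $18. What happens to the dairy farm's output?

Output falls from 11 to 0 (the firm shuts down)

MC = 264 - 108y + 9y^2; the shutdown threshold is min AVC = $21 (at y = 9).
At P = $165 ≥ min AVC, set P = MC on the rising branch: y = 11.
At P = $18 < min AVC = $21, price no longer covers variable cost at any output, so the firm shuts down: y = 0.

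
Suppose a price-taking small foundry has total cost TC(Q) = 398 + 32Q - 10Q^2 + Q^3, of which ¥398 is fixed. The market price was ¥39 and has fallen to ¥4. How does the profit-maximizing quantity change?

Output falls from 7 to 0 (the firm shuts down)

MC = 32 - 20Q + 3Q^2; the shutdown threshold is min AVC = ¥7 (at Q = 5).
With P = ¥39 above the shutdown price, P = MC gives Q = 7.
At P = ¥4 < min AVC = ¥7, price no longer covers variable cost at any output, so the firm shuts down: Q = 0.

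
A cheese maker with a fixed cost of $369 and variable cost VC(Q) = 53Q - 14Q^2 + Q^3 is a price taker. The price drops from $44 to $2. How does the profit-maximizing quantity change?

Output falls from 9 to 0 (the firm shuts down)

AVC = 53 - 14Q + Q^2, minimized at Q = 7 where min AVC = $4. MC = 53 - 28Q + 3Q^2.
With P = $44 above the shutdown price, P = MC gives Q = 9.
At P = $2 < min AVC = $4, price no longer covers variable cost at any output, so the firm shuts down: Q = 0.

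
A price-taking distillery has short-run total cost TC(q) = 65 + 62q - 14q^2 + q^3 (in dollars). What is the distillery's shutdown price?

$13 per unit

Short-run supply begins at min AVC. From VC = 62q - 14q^2 + q^3, AVC = 62 - 14q + q^2.
At the minimum of AVC, MC = AVC. MC = 62 - 28q + 3q^2; setting MC = AVC gives 2q^2 - 14q = 0, so q = 7. min AVC = 13.
For P < $13 the firm produces nothing.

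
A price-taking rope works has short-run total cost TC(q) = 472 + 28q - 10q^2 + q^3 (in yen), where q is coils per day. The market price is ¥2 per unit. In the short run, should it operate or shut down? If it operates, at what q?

From TC, MC = TC'(q) = 28 - 20q + 3q^2 and AVC = VC/q = 28 - 10q + q^2.
AVC is minimized where dAVC/dq = -10 + 2q = 0, at q = 5; min AVC = 28 - 10·5 + 5^2 = ¥3.
With P < min AVC (¥2 < ¥3), every unit sold adds to the loss.
Shutting down limits the loss to fixed cost, ¥472.

Shut down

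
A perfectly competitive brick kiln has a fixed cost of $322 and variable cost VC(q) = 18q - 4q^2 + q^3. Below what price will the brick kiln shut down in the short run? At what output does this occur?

The firm shuts down when price falls below the minimum of average variable cost. AVC = VC/q = 18 - 4q + q^2.
dAVC/dq = -4 + 2q = 0 gives q = 2. min AVC = 18 - 4·2 + 2^2 = 14.
So the shutdown price is $14.

$14 per unit, at q = 2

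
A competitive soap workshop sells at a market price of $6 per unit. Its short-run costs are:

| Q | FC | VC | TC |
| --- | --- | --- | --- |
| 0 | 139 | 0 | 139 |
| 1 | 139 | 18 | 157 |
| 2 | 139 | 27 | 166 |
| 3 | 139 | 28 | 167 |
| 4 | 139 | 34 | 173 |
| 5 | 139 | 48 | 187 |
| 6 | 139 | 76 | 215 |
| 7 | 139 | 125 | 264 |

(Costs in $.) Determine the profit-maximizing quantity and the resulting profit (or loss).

Profit at each row (π = 6Q − TC): Q=0: -139; Q=1: -151; Q=2: -154; Q=3: -149; Q=4: -149; Q=5: -157; Q=6: -179; Q=7: -222.
Profit is highest at Q = 0. Equivalently, the lowest AVC in the table is 34/4 ≈ $8.50 at Q = 4, and P = $6 falls below it — price never covers variable cost, so the firm shuts down and loses only its fixed cost.

Q = 0 (shut down); profit = -$139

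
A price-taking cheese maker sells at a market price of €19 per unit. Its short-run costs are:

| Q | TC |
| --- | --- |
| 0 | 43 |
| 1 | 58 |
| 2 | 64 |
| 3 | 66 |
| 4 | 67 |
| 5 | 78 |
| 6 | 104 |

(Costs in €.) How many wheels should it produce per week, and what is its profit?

Q = 5; profit = €17

Profit at each row (π = 19Q − TC): Q=0: -43; Q=1: -39; Q=2: -26; Q=3: -9; Q=4: 9; Q=5: 17; Q=6: 10.
Profit is maximized at Q = 5. AVC there is 35/5 = €7 ≤ P, so producing beats shutting down (which would give -€43).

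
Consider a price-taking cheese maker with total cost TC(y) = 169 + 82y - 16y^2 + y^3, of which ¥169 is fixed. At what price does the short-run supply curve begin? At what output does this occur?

The firm shuts down when price falls below the minimum of average variable cost. AVC = VC/y = 82 - 16y + y^2.
At the minimum of AVC, MC = AVC. MC = 82 - 32y + 3y^2; setting MC = AVC gives 2y^2 - 16y = 0, so y = 8. min AVC = 18.
So the shutdown price is ¥18.

¥18 per unit, at y = 8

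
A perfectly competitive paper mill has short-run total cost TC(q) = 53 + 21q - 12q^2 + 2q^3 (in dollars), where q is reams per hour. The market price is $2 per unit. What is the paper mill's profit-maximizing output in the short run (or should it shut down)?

Shut down

Variable cost is VC = 21q - 12q^2 + 2q^3, so AVC = VC/q = 21 - 12q + 2q^2 and MC = dTC/dq = 21 - 24q + 6q^2.
AVC hits its minimum where MC = AVC, at q = 3, giving min AVC = 21 - 12·3 + 2·3^2 = $3.
Since P = $2 < min AVC = $3, price fails to cover variable cost at any output.
Best response: produce nothing and absorb the $53 fixed cost.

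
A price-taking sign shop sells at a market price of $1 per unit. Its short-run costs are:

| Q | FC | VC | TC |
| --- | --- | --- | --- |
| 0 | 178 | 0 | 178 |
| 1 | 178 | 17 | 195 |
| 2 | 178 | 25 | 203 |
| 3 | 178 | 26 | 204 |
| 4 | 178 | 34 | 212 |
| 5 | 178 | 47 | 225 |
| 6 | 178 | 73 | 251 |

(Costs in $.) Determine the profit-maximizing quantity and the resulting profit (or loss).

Q = 0 (shut down); profit = -$178

Tabulate TR − TC: Q=0: -178; Q=1: -194; Q=2: -201; Q=3: -201; Q=4: -208; Q=5: -220; Q=6: -245.
Profit is highest at Q = 0. Equivalently, the lowest AVC in the table is 34/4 ≈ $8.50 at Q = 4, and P = $1 falls below it — price never covers variable cost, so the firm shuts down and loses only its fixed cost.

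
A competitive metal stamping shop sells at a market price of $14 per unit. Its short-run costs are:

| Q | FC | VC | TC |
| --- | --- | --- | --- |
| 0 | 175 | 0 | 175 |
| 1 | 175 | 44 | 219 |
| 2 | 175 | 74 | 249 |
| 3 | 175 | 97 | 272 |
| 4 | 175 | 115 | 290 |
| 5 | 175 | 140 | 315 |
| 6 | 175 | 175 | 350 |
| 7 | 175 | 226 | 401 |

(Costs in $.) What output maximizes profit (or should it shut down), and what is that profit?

Compute π = P·Q − TC at each output: Q=0: -175; Q=1: -205; Q=2: -221; Q=3: -230; Q=4: -234; Q=5: -245; Q=6: -266; Q=7: -303.
Profit is highest at Q = 0. Equivalently, the lowest AVC in the table is 140/5 ≈ $28 at Q = 5, and P = $14 falls below it — price never covers variable cost, so the firm shuts down and loses only its fixed cost.

Q = 0 (shut down); profit = -$175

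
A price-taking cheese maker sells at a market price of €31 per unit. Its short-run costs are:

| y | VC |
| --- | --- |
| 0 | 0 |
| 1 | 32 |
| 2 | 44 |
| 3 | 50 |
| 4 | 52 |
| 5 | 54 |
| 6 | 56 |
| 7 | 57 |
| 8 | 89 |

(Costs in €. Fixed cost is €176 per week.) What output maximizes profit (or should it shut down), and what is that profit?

y = 7; profit = -€16

Profit at each row (π = 31y − TC): y=0: -176; y=1: -177; y=2: -158; y=3: -133; y=4: -104; y=5: -75; y=6: -46; y=7: -16; y=8: -17.
Profit is maximized at y = 7. AVC there is 57/7 = €8.14 ≤ P, so producing beats shutting down (which would give -€176).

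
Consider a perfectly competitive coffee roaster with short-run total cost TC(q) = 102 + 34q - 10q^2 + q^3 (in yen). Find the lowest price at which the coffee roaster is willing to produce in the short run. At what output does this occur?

¥9 per unit, at q = 5

Short-run supply begins at min AVC. From VC = 34q - 10q^2 + q^3, AVC = 34 - 10q + q^2.
dAVC/dq = -10 + 2q = 0 gives q = 5. min AVC = 34 - 10·5 + 5^2 = 9.
The firm shuts down for any P below ¥9.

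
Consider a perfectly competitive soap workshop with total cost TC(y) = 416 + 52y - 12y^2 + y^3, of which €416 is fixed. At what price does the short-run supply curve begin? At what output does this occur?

€16 per unit, at y = 6

The shutdown price is the minimum of AVC. VC = 52y - 12y^2 + y^3, so AVC = 52 - 12y + y^2.
At the minimum of AVC, MC = AVC. MC = 52 - 24y + 3y^2; setting MC = AVC gives 2y^2 - 12y = 0, so y = 6. min AVC = 16.
The firm shuts down for any P below €16.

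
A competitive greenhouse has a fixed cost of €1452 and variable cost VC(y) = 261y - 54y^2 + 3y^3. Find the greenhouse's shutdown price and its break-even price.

Shutdown price = €18; break-even price = €162

Shutdown price = min AVC. AVC = 261 - 54y + 3y^2, with vertex at y = 9 and minimum €18.
ATC = 1452/y + 261 - 54y + 3y^2. Setting dATC/dy = −1452/y^2 − 54 + 6y = 0 gives y = 11 (since 6·11^3 − 54·11^2 = 1452).
min ATC = 1452/11 + 261 − 54·11 + 3·11^2 = €162. That is the break-even price.
For €18 ≤ P < €162 the firm produces at a loss; below €18 it shuts down.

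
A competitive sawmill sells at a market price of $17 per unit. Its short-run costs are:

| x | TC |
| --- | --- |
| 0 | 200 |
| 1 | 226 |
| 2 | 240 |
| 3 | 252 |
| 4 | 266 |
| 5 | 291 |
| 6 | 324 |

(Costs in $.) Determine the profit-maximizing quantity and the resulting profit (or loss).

x = 4; profit = -$198

Tabulate TR − TC: x=0: -200; x=1: -209; x=2: -206; x=3: -201; x=4: -198; x=5: -206; x=6: -222.
Profit is maximized at x = 4. AVC there is 66/4 = $16.50 ≤ P, so producing beats shutting down (which would give -$200).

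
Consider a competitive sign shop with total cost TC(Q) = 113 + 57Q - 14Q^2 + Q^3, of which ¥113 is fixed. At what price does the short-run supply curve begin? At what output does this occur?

¥8 per unit, at Q = 7

Short-run supply begins at min AVC. From VC = 57Q - 14Q^2 + Q^3, AVC = 57 - 14Q + Q^2.
At the minimum of AVC, MC = AVC. MC = 57 - 28Q + 3Q^2; setting MC = AVC gives 2Q^2 - 14Q = 0, so Q = 7. min AVC = 8.
The firm shuts down for any P below ¥8.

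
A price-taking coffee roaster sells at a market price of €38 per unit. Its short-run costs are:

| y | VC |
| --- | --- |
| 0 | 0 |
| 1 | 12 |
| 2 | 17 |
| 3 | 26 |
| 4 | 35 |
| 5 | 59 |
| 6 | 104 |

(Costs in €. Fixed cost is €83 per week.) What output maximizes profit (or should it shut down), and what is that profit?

Compute π = P·y − TC at each output: y=0: -83; y=1: -57; y=2: -24; y=3: 5; y=4: 34; y=5: 48; y=6: 41.
Profit is maximized at y = 5. AVC there is 59/5 = €11.80 ≤ P, so producing beats shutting down (which would give -€83).

y = 5; profit = €48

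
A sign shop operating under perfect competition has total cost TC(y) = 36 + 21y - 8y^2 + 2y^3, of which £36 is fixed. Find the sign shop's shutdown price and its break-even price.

Shutdown price = min AVC. AVC = 21 - 8y + 2y^2, with vertex at y = 2 and minimum £13.
ATC = 36/y + 21 - 8y + 2y^2. Setting dATC/dy = −36/y^2 − 8 + 4y = 0 gives y = 3 (since 4·3^3 − 8·3^2 = 36).
min ATC = 36/3 + 21 − 8·3 + 2·3^2 = £27. That is the break-even price.
Between these two prices the firm operates at a loss; above £27 it earns a profit.

Shutdown price = £13; break-even price = £27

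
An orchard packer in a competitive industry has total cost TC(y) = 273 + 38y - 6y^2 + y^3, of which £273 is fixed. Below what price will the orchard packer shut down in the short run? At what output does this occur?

£29 per unit, at y = 3

Short-run supply begins at min AVC. From VC = 38y - 6y^2 + y^3, AVC = 38 - 6y + y^2.
dAVC/dy = -6 + 2y = 0 gives y = 3. min AVC = 38 - 6·3 + 3^2 = 29.
For P < £29 the firm produces nothing.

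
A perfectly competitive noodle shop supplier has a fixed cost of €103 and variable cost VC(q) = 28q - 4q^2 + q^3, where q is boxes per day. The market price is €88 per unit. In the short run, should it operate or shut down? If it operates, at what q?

From TC, MC = TC'(q) = 28 - 8q + 3q^2 and AVC = VC/q = 28 - 4q + q^2.
The AVC parabola has its vertex at q = 4/2 = 2, where AVC = 28 - 4·2 + 2^2 = €24.
Because €88 ≥ €24, revenue can cover variable cost; the firm operates.
Solving P = MC: -60 - 8q + 3q^2 = 0 ⇒ q = -10/3 or 6. On the upward-sloping branch, q* = 6.
Check: AVC at q = 6 is €40 ≤ P, so revenue covers variable cost.
Profit = P·q − TC = 88·6 − 343 = €185.

Produce at q = 6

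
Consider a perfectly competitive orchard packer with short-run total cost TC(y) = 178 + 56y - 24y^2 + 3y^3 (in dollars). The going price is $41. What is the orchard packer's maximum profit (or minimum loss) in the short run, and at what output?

Profit = -$28 at y = 5

AVC = 56 - 24y + 3y^2; min AVC = $8 at y = 4. Since P = $41 ≥ min AVC, the firm produces.
MC = 56 - 48y + 9y^2. Setting P = MC and taking the root on the rising branch gives y* = 5.
TR = 41·5 = 205. TC = 178 + 55 = 233. Profit = 205 − 233 = -$28.
That loss of $28 beats the $178 the firm would lose by shutting down; producing recovers $150 of fixed cost.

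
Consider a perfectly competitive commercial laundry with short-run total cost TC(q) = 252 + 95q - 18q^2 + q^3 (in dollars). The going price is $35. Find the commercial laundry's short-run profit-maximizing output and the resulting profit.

Profit = -$52 at q = 10

AVC = 95 - 18q + q^2; min AVC = $14 at q = 9. Since P = $35 ≥ min AVC, the firm produces.
With MC = 95 - 36q + 3q^2, P = MC on the upward-sloping part at q* = 10.
TR = 35·10 = 350. TC = 252 + 150 = 402. Profit = 350 − 402 = -$52.
That loss of $52 beats the $252 the firm would lose by shutting down; producing recovers $200 of fixed cost.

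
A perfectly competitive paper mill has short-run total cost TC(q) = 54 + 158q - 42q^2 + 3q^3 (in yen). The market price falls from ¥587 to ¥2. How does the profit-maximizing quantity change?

MC = 158 - 84q + 9q^2; the shutdown threshold is min AVC = ¥11 (at q = 7).
With P = ¥587 above the shutdown price, P = MC gives q = 13.
At P = ¥2 < min AVC = ¥11, price no longer covers variable cost at any output, so the firm shuts down: q = 0.

Output falls from 13 to 0 (the firm shuts down)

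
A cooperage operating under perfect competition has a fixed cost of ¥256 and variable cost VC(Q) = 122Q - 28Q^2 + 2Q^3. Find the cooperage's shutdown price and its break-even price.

Shutdown price = min AVC. AVC = 122 - 28Q + 2Q^2, with vertex at Q = 7 and minimum ¥24.
ATC = 256/Q + 122 - 28Q + 2Q^2. Setting dATC/dQ = −256/Q^2 − 28 + 4Q = 0 gives Q = 8 (since 4·8^3 − 28·8^2 = 256).
min ATC = 256/8 + 122 − 28·8 + 2·8^2 = ¥58. That is the break-even price.
For ¥24 ≤ P < ¥58 the firm produces at a loss; below ¥24 it shuts down.

Shutdown price = ¥24; break-even price = ¥58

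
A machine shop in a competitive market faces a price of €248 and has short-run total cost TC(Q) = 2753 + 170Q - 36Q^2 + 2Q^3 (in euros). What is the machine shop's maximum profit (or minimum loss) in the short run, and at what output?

AVC = 170 - 36Q + 2Q^2 has its minimum €8 at Q = 9; price €248 clears that bar, so the firm operates.
MC = 170 - 72Q + 6Q^2. Setting P = MC and taking the root on the rising branch gives Q* = 13.
TR = 248·13 = 3224. TC = 2753 + 520 = 3273. Profit = 3224 − 3273 = -€49.
By producing, the firm covers all variable cost plus €2704 of fixed cost; shutting down would lose the full €2753.

Profit = -€49 at Q = 13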